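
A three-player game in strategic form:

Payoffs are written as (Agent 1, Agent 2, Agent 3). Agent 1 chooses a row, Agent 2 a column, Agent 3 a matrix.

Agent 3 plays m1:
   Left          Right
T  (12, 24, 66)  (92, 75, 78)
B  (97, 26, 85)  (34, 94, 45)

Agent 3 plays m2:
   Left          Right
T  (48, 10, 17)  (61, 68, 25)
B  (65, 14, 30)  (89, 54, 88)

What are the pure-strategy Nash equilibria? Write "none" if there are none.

Agent 1 against (Left, m1): payoffs 12, 97 → best response B.
Agent 1 against (Left, m2): payoffs 48, 65 → best response B.
Agent 1 against (Right, m1): payoffs 92, 34 → best response T.
Agent 1 against (Right, m2): payoffs 61, 89 → best response B.
Agent 2 against (T, m1): payoffs 24, 75 → best response Right.
Agent 2 against (T, m2): payoffs 10, 68 → best response Right.
Agent 2 against (B, m1): payoffs 26, 94 → best response Right.
Agent 2 against (B, m2): payoffs 14, 54 → best response Right.
Agent 3 against (T, Left): payoffs 66, 17 → best response m1.
Agent 3 against (T, Right): payoffs 78, 25 → best response m1.
Agent 3 against (B, Left): payoffs 85, 30 → best response m1.
Agent 3 against (B, Right): payoffs 45, 88 → best response m2.
Mutual best responses: (T, Right, m1); (B, Right, m2).

The pure Nash equilibria are (T, Right, m1), (B, Right, m2).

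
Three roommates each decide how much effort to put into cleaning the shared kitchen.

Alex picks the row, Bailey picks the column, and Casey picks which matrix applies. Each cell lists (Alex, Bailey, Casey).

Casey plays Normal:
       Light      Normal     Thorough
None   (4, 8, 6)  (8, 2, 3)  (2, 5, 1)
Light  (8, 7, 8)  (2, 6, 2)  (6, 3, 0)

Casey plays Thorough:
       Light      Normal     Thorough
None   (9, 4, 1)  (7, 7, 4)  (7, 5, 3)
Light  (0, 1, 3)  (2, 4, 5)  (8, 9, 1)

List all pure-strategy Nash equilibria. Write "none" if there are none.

Pure-strategy Nash equilibria: (None, Normal, Thorough) and (Light, Light, Normal) and (Light, Thorough, Thorough)

Check each profile: it is a Nash equilibrium iff no player can strictly gain by switching unilaterally.
(None, Light, Normal): Alex can switch to Light (4 → 8). Not NE.
(None, Light, Thorough): Bailey can switch to Normal (4 → 7). Not NE.
(None, Normal, Normal): Bailey can switch to Light (2 → 8). Not NE.
(None, Normal, Thorough): Alex gets 7, best alternative 2; Bailey gets 7, best alternative 5; Casey gets 4, best alternative 3. No profitable deviation — NE.
(None, Thorough, Normal): Alex can switch to Light (2 → 6). Not NE.
(None, Thorough, Thorough): Alex can switch to Light (7 → 8). Not NE.
(Light, Light, Normal): Alex gets 8, best alternative 4; Bailey gets 7, best alternative 6; Casey gets 8, best alternative 3. No profitable deviation — NE.
(Light, Light, Thorough): Alex can switch to None (0 → 9). Not NE.
(Light, Normal, Normal): Alex can switch to None (2 → 8). Not NE.
(Light, Normal, Thorough): Alex can switch to None (2 → 7). Not NE.
(Light, Thorough, Normal): Bailey can switch to Light (3 → 7). Not NE.
(Light, Thorough, Thorough): Alex gets 8, best alternative 7; Bailey gets 9, best alternative 4; Casey gets 1, best alternative 0. No profitable deviation — NE.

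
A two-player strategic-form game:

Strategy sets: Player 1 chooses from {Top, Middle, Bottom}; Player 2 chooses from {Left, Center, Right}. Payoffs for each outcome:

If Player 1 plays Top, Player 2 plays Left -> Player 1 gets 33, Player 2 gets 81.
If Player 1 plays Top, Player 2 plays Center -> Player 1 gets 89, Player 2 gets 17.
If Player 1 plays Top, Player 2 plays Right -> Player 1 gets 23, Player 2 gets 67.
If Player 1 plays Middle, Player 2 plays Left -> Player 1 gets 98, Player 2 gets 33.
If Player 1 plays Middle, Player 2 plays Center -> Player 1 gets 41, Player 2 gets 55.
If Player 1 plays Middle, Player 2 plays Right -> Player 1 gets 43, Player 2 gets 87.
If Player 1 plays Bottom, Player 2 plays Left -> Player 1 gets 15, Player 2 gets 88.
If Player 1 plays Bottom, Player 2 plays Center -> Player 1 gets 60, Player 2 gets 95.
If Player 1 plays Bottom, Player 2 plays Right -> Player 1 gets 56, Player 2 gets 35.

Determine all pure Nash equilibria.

No pure-strategy Nash equilibrium.

Player 1 against Left: payoffs 33, 98, 15 → best response Middle.
Player 1 against Center: payoffs 89, 41, 60 → best response Top.
Player 1 against Right: payoffs 23, 43, 56 → best response Bottom.
Player 2 against Top: payoffs 81, 17, 67 → best response Left.
Player 2 against Middle: payoffs 33, 55, 87 → best response Right.
Player 2 against Bottom: payoffs 88, 95, 35 → best response Center.
No profile is a mutual best response for all players.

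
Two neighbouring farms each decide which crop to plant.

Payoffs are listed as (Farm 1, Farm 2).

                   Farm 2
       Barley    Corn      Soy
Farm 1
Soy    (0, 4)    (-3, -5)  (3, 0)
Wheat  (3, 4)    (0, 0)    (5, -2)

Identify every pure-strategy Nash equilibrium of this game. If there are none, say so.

Mark each player's best response to every combination of opponents' strategies; a profile where every player is best-responding is a pure Nash equilibrium.
Farm 1 against Barley: payoffs 0, 3 → best response Wheat.
Farm 1 against Corn: payoffs -3, 0 → best response Wheat.
Farm 1 against Soy: payoffs 3, 5 → best response Wheat.
Farm 2 against Soy: payoffs 4, -5, 0 → best response Barley.
Farm 2 against Wheat: payoffs 4, 0, -2 → best response Barley.
Mutual best responses: (Wheat, Barley).

Pure NE: (Wheat, Barley)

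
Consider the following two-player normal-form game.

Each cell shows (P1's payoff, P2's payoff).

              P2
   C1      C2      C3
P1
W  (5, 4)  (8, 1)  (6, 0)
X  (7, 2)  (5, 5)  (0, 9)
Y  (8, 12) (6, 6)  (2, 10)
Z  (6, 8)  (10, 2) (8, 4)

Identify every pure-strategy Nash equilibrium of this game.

Pure NE: (Y, C1)

Check each profile: it is a Nash equilibrium iff no player can strictly gain by switching unilaterally.
(W, C1): P1 can switch to X (5 → 7). Not NE.
(W, C2): P1 can switch to Z (8 → 10). Not NE.
(W, C3): P1 can switch to Z (6 → 8). Not NE.
(X, C1): P1 can switch to Y (7 → 8). Not NE.
(X, C2): P1 can switch to W (5 → 8). Not NE.
(X, C3): P1 can switch to W (0 → 6). Not NE.
(Y, C1): P1 gets 8, best alternative 7; P2 gets 12, best alternative 10. No profitable deviation — NE.
(Y, C2): P1 can switch to W (6 → 8). Not NE.
(Y, C3): P1 can switch to W (2 → 6). Not NE.
(Z, C1): P1 can switch to X (6 → 7). Not NE.
(Z, C2): P2 can switch to C1 (2 → 8). Not NE.
(The remaining 1 profile has a profitable deviation by the same check.)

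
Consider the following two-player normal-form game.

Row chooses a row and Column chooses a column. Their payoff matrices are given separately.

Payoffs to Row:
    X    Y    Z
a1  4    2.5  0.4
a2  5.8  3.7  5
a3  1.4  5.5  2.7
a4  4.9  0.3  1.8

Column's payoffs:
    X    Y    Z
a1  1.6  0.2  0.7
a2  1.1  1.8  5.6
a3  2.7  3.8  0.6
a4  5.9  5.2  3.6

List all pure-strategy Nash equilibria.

(a1, X): Row can switch to a2 (4 → 5.8). Not NE.
(a1, Y): Row can switch to a2 (2.5 → 3.7). Not NE.
(a1, Z): Row can switch to a2 (0.4 → 5). Not NE.
(a2, X): Column can switch to Y (1.1 → 1.8). Not NE.
(a2, Y): Row can switch to a3 (3.7 → 5.5). Not NE.
(a2, Z): Row gets 5, best alternative 2.7; Column gets 5.6, best alternative 1.8. No profitable deviation — NE.
(a3, X): Row can switch to a1 (1.4 → 4). Not NE.
(a3, Y): Row gets 5.5, best alternative 3.7; Column gets 3.8, best alternative 2.7. No profitable deviation — NE.
(a3, Z): Row can switch to a2 (2.7 → 5). Not NE.
(a4, X): Row can switch to a2 (4.9 → 5.8). Not NE.
(a4, Y): Row can switch to a1 (0.3 → 2.5). Not NE.
(a4, Z): Row can switch to a2 (1.8 → 5). Not NE.

The pure Nash equilibria are (a2, Z) and (a3, Y).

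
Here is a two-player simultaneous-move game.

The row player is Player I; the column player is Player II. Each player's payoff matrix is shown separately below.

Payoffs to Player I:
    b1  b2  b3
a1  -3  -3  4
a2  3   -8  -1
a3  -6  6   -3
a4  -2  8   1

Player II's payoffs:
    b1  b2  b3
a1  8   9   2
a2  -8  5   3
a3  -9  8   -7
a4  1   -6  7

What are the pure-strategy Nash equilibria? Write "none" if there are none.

Player I against b1: payoffs -3, 3, -6, -2 → best response a2.
Player I against b2: payoffs -3, -8, 6, 8 → best response a4.
Player I against b3: payoffs 4, -1, -3, 1 → best response a1.
Player II against a1: payoffs 8, 9, 2 → best response b2.
Player II against a2: payoffs -8, 5, 3 → best response b2.
Player II against a3: payoffs -9, 8, -7 → best response b2.
Player II against a4: payoffs 1, -6, 7 → best response b3.
No profile is a mutual best response for all players.

none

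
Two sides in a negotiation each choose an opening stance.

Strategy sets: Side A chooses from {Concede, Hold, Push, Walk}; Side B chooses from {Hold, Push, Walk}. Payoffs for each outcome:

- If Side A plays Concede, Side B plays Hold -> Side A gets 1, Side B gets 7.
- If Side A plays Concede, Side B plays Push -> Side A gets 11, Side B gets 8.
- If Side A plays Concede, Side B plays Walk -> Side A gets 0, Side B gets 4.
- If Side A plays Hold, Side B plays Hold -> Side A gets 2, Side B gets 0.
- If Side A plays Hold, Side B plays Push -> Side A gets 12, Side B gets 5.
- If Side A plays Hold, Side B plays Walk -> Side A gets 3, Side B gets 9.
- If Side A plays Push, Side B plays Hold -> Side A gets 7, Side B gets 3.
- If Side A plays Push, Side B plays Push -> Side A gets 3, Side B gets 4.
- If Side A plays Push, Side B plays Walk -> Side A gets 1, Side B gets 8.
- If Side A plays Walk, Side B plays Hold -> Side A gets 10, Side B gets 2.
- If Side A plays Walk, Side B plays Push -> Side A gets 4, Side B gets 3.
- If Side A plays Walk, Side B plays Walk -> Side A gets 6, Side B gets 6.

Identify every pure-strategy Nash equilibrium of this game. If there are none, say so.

Pure NE: (Walk, Walk)

Check each profile: it is a Nash equilibrium iff no player can strictly gain by switching unilaterally.
(Concede, Hold): Side A can switch to Hold (1 → 2). Not NE.
(Concede, Push): Side A can switch to Hold (11 → 12). Not NE.
(Concede, Walk): Side A can switch to Hold (0 → 3). Not NE.
(Hold, Hold): Side A can switch to Push (2 → 7). Not NE.
(Hold, Push): Side B can switch to Walk (5 → 9). Not NE.
(Hold, Walk): Side A can switch to Walk (3 → 6). Not NE.
(Walk, Walk): Side A gets 6, best alternative 3; Side B gets 6, best alternative 3. No profitable deviation — NE.
(The remaining 5 profiles each have a profitable deviation by the same check.)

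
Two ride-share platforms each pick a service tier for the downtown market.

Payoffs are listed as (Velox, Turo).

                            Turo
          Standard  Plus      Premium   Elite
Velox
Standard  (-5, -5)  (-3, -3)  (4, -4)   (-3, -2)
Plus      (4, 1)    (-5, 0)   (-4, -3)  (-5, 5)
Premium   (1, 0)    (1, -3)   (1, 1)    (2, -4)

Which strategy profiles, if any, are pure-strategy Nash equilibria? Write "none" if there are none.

No pure-strategy Nash equilibrium.

(Standard, Standard): Velox can switch to Plus (-5 → 4). Not NE.
(Standard, Plus): Velox can switch to Premium (-3 → 1). Not NE.
(Standard, Premium): Turo can switch to Plus (-4 → -3). Not NE.
(Standard, Elite): Velox can switch to Premium (-3 → 2). Not NE.
(Plus, Standard): Turo can switch to Elite (1 → 5). Not NE.
(Plus, Plus): Velox can switch to Standard (-5 → -3). Not NE.
(Plus, Premium): Velox can switch to Standard (-4 → 4). Not NE.
(Plus, Elite): Velox can switch to Standard (-5 → -3). Not NE.
(Premium, Standard): Velox can switch to Plus (1 → 4). Not NE.
(Premium, Plus): Turo can switch to Standard (-3 → 0). Not NE.
(Premium, Premium): Velox can switch to Standard (1 → 4). Not NE.
(Premium, Elite): Turo can switch to Standard (-4 → 0). Not NE.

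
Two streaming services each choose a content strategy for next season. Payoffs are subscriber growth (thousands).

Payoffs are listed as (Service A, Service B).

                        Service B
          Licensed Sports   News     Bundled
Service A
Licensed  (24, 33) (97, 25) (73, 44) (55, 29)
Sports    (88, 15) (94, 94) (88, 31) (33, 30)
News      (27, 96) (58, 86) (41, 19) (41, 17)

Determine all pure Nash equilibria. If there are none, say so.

Mark each player's best response to every combination of opponents' strategies; a profile where every player is best-responding is a pure Nash equilibrium.
Service A against Licensed: payoffs 24, 88, 27 → best response Sports.
Service A against Sports: payoffs 97, 94, 58 → best response Licensed.
Service A against News: payoffs 73, 88, 41 → best response Sports.
Service A against Bundled: payoffs 55, 33, 41 → best response Licensed.
Service B against Licensed: payoffs 33, 25, 44, 29 → best response News.
Service B against Sports: payoffs 15, 94, 31, 30 → best response Sports.
Service B against News: payoffs 96, 86, 19, 17 → best response Licensed.
No profile is a mutual best response for all players.

There is no pure-strategy Nash equilibrium.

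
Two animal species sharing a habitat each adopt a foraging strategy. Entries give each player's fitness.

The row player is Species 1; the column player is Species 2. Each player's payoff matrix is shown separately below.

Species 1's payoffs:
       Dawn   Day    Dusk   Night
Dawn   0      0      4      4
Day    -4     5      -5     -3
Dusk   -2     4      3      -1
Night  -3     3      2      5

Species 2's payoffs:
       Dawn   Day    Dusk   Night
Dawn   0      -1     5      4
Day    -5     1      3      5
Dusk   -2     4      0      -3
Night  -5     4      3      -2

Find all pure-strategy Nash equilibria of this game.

Pure NE: (Dawn, Dusk)

Species 1 against Dawn: payoffs 0, -4, -2, -3 → best response Dawn.
Species 1 against Day: payoffs 0, 5, 4, 3 → best response Day.
Species 1 against Dusk: payoffs 4, -5, 3, 2 → best response Dawn.
Species 1 against Night: payoffs 4, -3, -1, 5 → best response Night.
Species 2 against Dawn: payoffs 0, -1, 5, 4 → best response Dusk.
Species 2 against Day: payoffs -5, 1, 3, 5 → best response Night.
Species 2 against Dusk: payoffs -2, 4, 0, -3 → best response Day.
Species 2 against Night: payoffs -5, 4, 3, -2 → best response Day.
Mutual best responses: (Dawn, Dusk).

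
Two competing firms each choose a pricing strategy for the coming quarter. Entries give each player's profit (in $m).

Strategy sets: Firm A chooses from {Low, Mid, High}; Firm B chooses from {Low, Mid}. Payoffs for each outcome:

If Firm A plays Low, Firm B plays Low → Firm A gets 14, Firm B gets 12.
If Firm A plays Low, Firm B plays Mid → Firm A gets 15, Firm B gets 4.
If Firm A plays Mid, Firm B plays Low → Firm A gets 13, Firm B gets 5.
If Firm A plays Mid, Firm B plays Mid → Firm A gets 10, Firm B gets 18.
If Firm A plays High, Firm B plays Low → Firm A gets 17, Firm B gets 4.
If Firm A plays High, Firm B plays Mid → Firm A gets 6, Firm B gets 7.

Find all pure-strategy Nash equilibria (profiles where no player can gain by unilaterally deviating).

There is no pure-strategy Nash equilibrium.

For each player, find the best response to each opponent profile; mutual best responses are the pure NE.
Firm A against Low: payoffs 14, 13, 17 → best response High.
Firm A against Mid: payoffs 15, 10, 6 → best response Low.
Firm B against Low: payoffs 12, 4 → best response Low.
Firm B against Mid: payoffs 5, 18 → best response Mid.
Firm B against High: payoffs 4, 7 → best response Mid.
No profile is a mutual best response for all players.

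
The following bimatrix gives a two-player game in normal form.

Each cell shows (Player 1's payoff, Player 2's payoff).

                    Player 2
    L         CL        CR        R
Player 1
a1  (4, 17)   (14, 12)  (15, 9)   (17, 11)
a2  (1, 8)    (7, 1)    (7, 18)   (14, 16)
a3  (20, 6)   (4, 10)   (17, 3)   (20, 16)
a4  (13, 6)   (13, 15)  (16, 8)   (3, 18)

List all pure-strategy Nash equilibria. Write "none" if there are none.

(a3, R)

(a1, L): Player 1 can switch to a3 (4 → 20). Not NE.
(a1, CL): Player 2 can switch to L (12 → 17). Not NE.
(a1, CR): Player 1 can switch to a3 (15 → 17). Not NE.
(a1, R): Player 1 can switch to a3 (17 → 20). Not NE.
(a2, L): Player 1 can switch to a1 (1 → 4). Not NE.
(a2, CL): Player 1 can switch to a1 (7 → 14). Not NE.
(a2, CR): Player 1 can switch to a1 (7 → 15). Not NE.
(a2, R): Player 1 can switch to a1 (14 → 17). Not NE.
(a3, L): Player 2 can switch to CL (6 → 10). Not NE.
(a3, CL): Player 1 can switch to a1 (4 → 14). Not NE.
(a3, R): Player 1 gets 20, best alternative 17; Player 2 gets 16, best alternative 10. No profitable deviation — NE.
(The remaining 5 profiles each have a profitable deviation by the same check.)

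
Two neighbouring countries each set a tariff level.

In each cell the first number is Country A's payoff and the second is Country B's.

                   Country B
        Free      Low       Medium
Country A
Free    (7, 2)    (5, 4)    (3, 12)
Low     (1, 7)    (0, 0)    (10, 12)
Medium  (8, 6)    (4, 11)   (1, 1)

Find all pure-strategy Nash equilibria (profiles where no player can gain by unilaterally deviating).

The unique pure-strategy Nash equilibrium is (Low, Medium).

Country A against Free: payoffs 7, 1, 8 → best response Medium.
Country A against Low: payoffs 5, 0, 4 → best response Free.
Country A against Medium: payoffs 3, 10, 1 → best response Low.
Country B against Free: payoffs 2, 4, 12 → best response Medium.
Country B against Low: payoffs 7, 0, 12 → best response Medium.
Country B against Medium: payoffs 6, 11, 1 → best response Low.
Mutual best responses: (Low, Medium).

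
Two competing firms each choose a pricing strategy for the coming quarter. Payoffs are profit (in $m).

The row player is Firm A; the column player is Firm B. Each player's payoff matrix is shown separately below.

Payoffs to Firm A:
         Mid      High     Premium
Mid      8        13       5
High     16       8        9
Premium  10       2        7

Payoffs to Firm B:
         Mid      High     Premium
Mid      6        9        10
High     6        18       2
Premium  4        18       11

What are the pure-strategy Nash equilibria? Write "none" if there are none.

No pure-strategy Nash equilibrium.

Firm A against Mid: payoffs 8, 16, 10 → best response High.
Firm A against High: payoffs 13, 8, 2 → best response Mid.
Firm A against Premium: payoffs 5, 9, 7 → best response High.
Firm B against Mid: payoffs 6, 9, 10 → best response Premium.
Firm B against High: payoffs 6, 18, 2 → best response High.
Firm B against Premium: payoffs 4, 18, 11 → best response High.
No profile is a mutual best response for all players.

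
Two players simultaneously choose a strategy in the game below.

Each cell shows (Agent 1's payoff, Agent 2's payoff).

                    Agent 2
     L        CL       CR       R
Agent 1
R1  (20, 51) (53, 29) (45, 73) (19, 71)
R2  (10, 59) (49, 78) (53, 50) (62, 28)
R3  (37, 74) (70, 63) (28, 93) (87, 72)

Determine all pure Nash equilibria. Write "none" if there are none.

There is no pure-strategy Nash equilibrium.

For each strategy profile, look for a profitable unilateral deviation.
(R1, L): Agent 1 can switch to R3 (20 → 37). Not NE.
(R1, CL): Agent 1 can switch to R3 (53 → 70). Not NE.
(R1, CR): Agent 1 can switch to R2 (45 → 53). Not NE.
(R1, R): Agent 1 can switch to R2 (19 → 62). Not NE.
(R2, L): Agent 1 can switch to R1 (10 → 20). Not NE.
(R2, CL): Agent 1 can switch to R1 (49 → 53). Not NE.
(R2, CR): Agent 2 can switch to L (50 → 59). Not NE.
(R2, R): Agent 1 can switch to R3 (62 → 87). Not NE.
(R3, L): Agent 2 can switch to CR (74 → 93). Not NE.
(R3, CL): Agent 2 can switch to L (63 → 74). Not NE.
(R3, CR): Agent 1 can switch to R1 (28 → 45). Not NE.
(R3, R): Agent 2 can switch to L (72 → 74). Not NE.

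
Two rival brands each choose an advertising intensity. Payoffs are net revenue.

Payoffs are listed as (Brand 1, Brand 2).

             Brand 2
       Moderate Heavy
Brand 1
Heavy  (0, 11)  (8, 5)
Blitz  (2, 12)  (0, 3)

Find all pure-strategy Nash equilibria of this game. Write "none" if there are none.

(Heavy, Moderate): Brand 1 can switch to Blitz (0 → 2). Not NE.
(Heavy, Heavy): Brand 2 can switch to Moderate (5 → 11). Not NE.
(Blitz, Moderate): Brand 1 gets 2, best alternative 0; Brand 2 gets 12, best alternative 3. No profitable deviation — NE.
(Blitz, Heavy): Brand 1 can switch to Heavy (0 → 8). Not NE.

The unique pure-strategy Nash equilibrium is (Blitz, Moderate).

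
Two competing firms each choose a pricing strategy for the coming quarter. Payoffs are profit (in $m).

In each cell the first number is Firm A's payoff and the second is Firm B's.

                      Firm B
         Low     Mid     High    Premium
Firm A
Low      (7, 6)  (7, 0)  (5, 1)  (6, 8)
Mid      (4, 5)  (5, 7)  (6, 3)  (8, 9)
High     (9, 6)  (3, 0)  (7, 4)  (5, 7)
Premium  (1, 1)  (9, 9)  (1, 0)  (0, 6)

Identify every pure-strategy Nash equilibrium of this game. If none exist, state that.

(Mid, Premium) and (Premium, Mid)

(Low, Low): Firm A can switch to High (7 → 9). Not NE.
(Low, Mid): Firm A can switch to Premium (7 → 9). Not NE.
(Low, High): Firm A can switch to Mid (5 → 6). Not NE.
(Low, Premium): Firm A can switch to Mid (6 → 8). Not NE.
(Mid, Low): Firm A can switch to Low (4 → 7). Not NE.
(Mid, Mid): Firm A can switch to Low (5 → 7). Not NE.
(Mid, High): Firm A can switch to High (6 → 7). Not NE.
(Mid, Premium): Firm A gets 8, best alternative 6; Firm B gets 9, best alternative 7. No profitable deviation — NE.
(High, Low): Firm B can switch to Premium (6 → 7). Not NE.
(High, Mid): Firm A can switch to Low (3 → 7). Not NE.
(High, High): Firm B can switch to Low (4 → 6). Not NE.
(Premium, Mid): Firm A gets 9, best alternative 7; Firm B gets 9, best alternative 6. No profitable deviation — NE.
(The remaining 4 profiles each have a profitable deviation by the same check.)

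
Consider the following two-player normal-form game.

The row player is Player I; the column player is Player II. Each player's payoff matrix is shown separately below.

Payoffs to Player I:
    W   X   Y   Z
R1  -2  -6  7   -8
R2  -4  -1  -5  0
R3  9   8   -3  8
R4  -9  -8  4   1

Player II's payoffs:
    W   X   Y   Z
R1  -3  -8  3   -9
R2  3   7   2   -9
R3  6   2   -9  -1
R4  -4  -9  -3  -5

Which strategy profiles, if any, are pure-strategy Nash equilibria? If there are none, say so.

The pure Nash equilibria are (R1, Y) and (R3, W).

Player I against W: payoffs -2, -4, 9, -9 → best response R3.
Player I against X: payoffs -6, -1, 8, -8 → best response R3.
Player I against Y: payoffs 7, -5, -3, 4 → best response R1.
Player I against Z: payoffs -8, 0, 8, 1 → best response R3.
Player II against R1: payoffs -3, -8, 3, -9 → best response Y.
Player II against R2: payoffs 3, 7, 2, -9 → best response X.
Player II against R3: payoffs 6, 2, -9, -1 → best response W.
Player II against R4: payoffs -4, -9, -3, -5 → best response Y.
Mutual best responses: (R1, Y); (R3, W).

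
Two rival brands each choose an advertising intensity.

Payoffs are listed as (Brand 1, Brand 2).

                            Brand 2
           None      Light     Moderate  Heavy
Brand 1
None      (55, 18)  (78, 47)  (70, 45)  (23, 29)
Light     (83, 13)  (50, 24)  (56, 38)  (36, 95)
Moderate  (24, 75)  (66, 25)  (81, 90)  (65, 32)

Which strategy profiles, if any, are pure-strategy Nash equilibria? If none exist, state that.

(None, None): Brand 1 can switch to Light (55 → 83). Not NE.
(None, Light): Brand 1 gets 78, best alternative 66; Brand 2 gets 47, best alternative 45. No profitable deviation — NE.
(None, Moderate): Brand 1 can switch to Moderate (70 → 81). Not NE.
(None, Heavy): Brand 1 can switch to Light (23 → 36). Not NE.
(Light, None): Brand 2 can switch to Light (13 → 24). Not NE.
(Light, Light): Brand 1 can switch to None (50 → 78). Not NE.
(Light, Moderate): Brand 1 can switch to None (56 → 70). Not NE.
(Light, Heavy): Brand 1 can switch to Moderate (36 → 65). Not NE.
(Moderate, None): Brand 1 can switch to None (24 → 55). Not NE.
(Moderate, Moderate): Brand 1 gets 81, best alternative 70; Brand 2 gets 90, best alternative 75. No profitable deviation — NE.
(The remaining 2 profiles each have a profitable deviation by the same check.)

Pure-strategy Nash equilibria: (None, Light); (Moderate, Moderate)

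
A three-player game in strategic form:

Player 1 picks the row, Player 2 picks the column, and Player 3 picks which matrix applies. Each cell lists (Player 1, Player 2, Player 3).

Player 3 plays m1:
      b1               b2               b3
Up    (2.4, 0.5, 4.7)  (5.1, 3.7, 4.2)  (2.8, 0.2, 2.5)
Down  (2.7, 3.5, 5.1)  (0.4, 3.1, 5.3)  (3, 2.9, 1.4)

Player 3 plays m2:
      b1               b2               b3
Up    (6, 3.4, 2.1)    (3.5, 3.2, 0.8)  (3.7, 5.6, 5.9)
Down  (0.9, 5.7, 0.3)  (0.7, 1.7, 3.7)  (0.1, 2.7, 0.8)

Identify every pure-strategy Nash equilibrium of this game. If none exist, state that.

Pure-strategy Nash equilibria: (Up, b2, m1); (Up, b3, m2); (Down, b1, m1)

Player 1 against (b1, m1): payoffs 2.4, 2.7 → best response Down.
Player 1 against (b1, m2): payoffs 6, 0.9 → best response Up.
Player 1 against (b2, m1): payoffs 5.1, 0.4 → best response Up.
Player 1 against (b2, m2): payoffs 3.5, 0.7 → best response Up.
Player 1 against (b3, m1): payoffs 2.8, 3 → best response Down.
Player 1 against (b3, m2): payoffs 3.7, 0.1 → best response Up.
Player 2 against (Up, m1): payoffs 0.5, 3.7, 0.2 → best response b2.
Player 2 against (Up, m2): payoffs 3.4, 3.2, 5.6 → best response b3.
Player 2 against (Down, m1): payoffs 3.5, 3.1, 2.9 → best response b1.
Player 2 against (Down, m2): payoffs 5.7, 1.7, 2.7 → best response b1.
Player 3 against (Up, b1): payoffs 4.7, 2.1 → best response m1.
Player 3 against (Up, b2): payoffs 4.2, 0.8 → best response m1.
Player 3 against (Up, b3): payoffs 2.5, 5.9 → best response m2.
Player 3 against (Down, b1): payoffs 5.1, 0.3 → best response m1.
Player 3 against (Down, b2): payoffs 5.3, 3.7 → best response m1.
Player 3 against (Down, b3): payoffs 1.4, 0.8 → best response m1.
Mutual best responses: (Up, b2, m1); (Up, b3, m2); (Down, b1, m1).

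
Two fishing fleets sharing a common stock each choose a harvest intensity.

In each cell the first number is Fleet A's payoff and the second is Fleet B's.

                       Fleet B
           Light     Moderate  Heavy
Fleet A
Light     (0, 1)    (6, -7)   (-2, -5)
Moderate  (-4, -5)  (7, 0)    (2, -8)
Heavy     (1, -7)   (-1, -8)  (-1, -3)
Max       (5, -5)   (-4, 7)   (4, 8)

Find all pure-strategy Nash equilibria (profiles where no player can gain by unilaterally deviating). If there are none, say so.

(Moderate, Moderate), (Max, Heavy)

For each strategy profile, look for a profitable unilateral deviation.
(Light, Light): Fleet A can switch to Heavy (0 → 1). Not NE.
(Light, Moderate): Fleet A can switch to Moderate (6 → 7). Not NE.
(Light, Heavy): Fleet A can switch to Moderate (-2 → 2). Not NE.
(Moderate, Light): Fleet A can switch to Light (-4 → 0). Not NE.
(Moderate, Moderate): Fleet A gets 7, best alternative 6; Fleet B gets 0, best alternative -5. No profitable deviation — NE.
(Moderate, Heavy): Fleet A can switch to Max (2 → 4). Not NE.
(Heavy, Light): Fleet A can switch to Max (1 → 5). Not NE.
(Heavy, Moderate): Fleet A can switch to Light (-1 → 6). Not NE.
(Heavy, Heavy): Fleet A can switch to Moderate (-1 → 2). Not NE.
(Max, Light): Fleet B can switch to Moderate (-5 → 7). Not NE.
(Max, Moderate): Fleet A can switch to Light (-4 → 6). Not NE.
(Max, Heavy): Fleet A gets 4, best alternative 2; Fleet B gets 8, best alternative 7. No profitable deviation — NE.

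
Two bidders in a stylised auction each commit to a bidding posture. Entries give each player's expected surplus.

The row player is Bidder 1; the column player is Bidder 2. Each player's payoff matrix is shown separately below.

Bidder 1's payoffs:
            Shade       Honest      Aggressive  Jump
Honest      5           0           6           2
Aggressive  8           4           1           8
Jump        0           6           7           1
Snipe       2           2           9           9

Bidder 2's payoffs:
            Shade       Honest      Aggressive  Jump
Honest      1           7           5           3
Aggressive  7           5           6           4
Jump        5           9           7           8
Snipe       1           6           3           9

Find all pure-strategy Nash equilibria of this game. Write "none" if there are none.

Bidder 1 against Shade: payoffs 5, 8, 0, 2 → best response Aggressive.
Bidder 1 against Honest: payoffs 0, 4, 6, 2 → best response Jump.
Bidder 1 against Aggressive: payoffs 6, 1, 7, 9 → best response Snipe.
Bidder 1 against Jump: payoffs 2, 8, 1, 9 → best response Snipe.
Bidder 2 against Honest: payoffs 1, 7, 5, 3 → best response Honest.
Bidder 2 against Aggressive: payoffs 7, 5, 6, 4 → best response Shade.
Bidder 2 against Jump: payoffs 5, 9, 7, 8 → best response Honest.
Bidder 2 against Snipe: payoffs 1, 6, 3, 9 → best response Jump.
Mutual best responses: (Aggressive, Shade); (Jump, Honest); (Snipe, Jump).

The pure Nash equilibria are (Aggressive, Shade) and (Jump, Honest) and (Snipe, Jump).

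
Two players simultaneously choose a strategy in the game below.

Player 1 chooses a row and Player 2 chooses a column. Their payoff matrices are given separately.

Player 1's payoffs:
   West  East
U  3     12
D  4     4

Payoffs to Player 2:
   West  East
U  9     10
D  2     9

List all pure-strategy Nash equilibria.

For each strategy profile, look for a profitable unilateral deviation.
(U, West): Player 1 can switch to D (3 → 4). Not NE.
(U, East): Player 1 gets 12, best alternative 4; Player 2 gets 10, best alternative 9. No profitable deviation — NE.
(D, West): Player 2 can switch to East (2 → 9). Not NE.
(D, East): Player 1 can switch to U (4 → 12). Not NE.

Pure NE: (U, East)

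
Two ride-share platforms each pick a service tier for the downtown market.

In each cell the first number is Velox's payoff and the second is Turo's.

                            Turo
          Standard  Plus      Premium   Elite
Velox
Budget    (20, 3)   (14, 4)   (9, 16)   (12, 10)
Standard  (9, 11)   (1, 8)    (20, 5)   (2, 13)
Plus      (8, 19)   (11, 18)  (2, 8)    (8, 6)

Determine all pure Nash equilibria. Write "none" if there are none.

There is no pure-strategy Nash equilibrium.

(Budget, Standard): Turo can switch to Plus (3 → 4). Not NE.
(Budget, Plus): Turo can switch to Premium (4 → 16). Not NE.
(Budget, Premium): Velox can switch to Standard (9 → 20). Not NE.
(Budget, Elite): Turo can switch to Premium (10 → 16). Not NE.
(Standard, Standard): Velox can switch to Budget (9 → 20). Not NE.
(Standard, Plus): Velox can switch to Budget (1 → 14). Not NE.
(Standard, Premium): Turo can switch to Standard (5 → 11). Not NE.
(Standard, Elite): Velox can switch to Budget (2 → 12). Not NE.
(Plus, Standard): Velox can switch to Budget (8 → 20). Not NE.
(Plus, Plus): Velox can switch to Budget (11 → 14). Not NE.
(Plus, Premium): Velox can switch to Budget (2 → 9). Not NE.
(Plus, Elite): Velox can switch to Budget (8 → 12). Not NE.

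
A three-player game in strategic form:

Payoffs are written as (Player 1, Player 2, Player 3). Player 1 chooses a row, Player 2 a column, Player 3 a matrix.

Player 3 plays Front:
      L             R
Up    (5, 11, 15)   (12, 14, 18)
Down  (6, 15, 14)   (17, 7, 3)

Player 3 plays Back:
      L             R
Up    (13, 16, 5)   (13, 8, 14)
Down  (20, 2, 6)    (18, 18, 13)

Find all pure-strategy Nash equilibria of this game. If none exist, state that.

(Up, L, Front): Player 1 can switch to Down (5 → 6). Not NE.
(Up, L, Back): Player 1 can switch to Down (13 → 20). Not NE.
(Up, R, Front): Player 1 can switch to Down (12 → 17). Not NE.
(Up, R, Back): Player 1 can switch to Down (13 → 18). Not NE.
(Down, L, Front): Player 1 gets 6, best alternative 5; Player 2 gets 15, best alternative 7; Player 3 gets 14, best alternative 6. No profitable deviation — NE.
(Down, L, Back): Player 2 can switch to R (2 → 18). Not NE.
(Down, R, Front): Player 2 can switch to L (7 → 15). Not NE.
(Down, R, Back): Player 1 gets 18, best alternative 13; Player 2 gets 18, best alternative 2; Player 3 gets 13, best alternative 3. No profitable deviation — NE.

Pure-strategy Nash equilibria: (Down, L, Front) and (Down, R, Back)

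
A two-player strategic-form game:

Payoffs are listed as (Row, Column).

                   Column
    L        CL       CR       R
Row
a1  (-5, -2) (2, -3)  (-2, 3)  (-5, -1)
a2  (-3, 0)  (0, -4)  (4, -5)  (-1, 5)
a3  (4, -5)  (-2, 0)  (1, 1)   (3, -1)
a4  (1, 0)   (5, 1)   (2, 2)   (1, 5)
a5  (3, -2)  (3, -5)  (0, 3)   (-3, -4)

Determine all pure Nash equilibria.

(a1, L): Row can switch to a2 (-5 → -3). Not NE.
(a1, CL): Row can switch to a4 (2 → 5). Not NE.
(a1, CR): Row can switch to a2 (-2 → 4). Not NE.
(a1, R): Row can switch to a2 (-5 → -1). Not NE.
(a2, L): Row can switch to a3 (-3 → 4). Not NE.
(a2, CL): Row can switch to a1 (0 → 2). Not NE.
(a2, CR): Column can switch to L (-5 → 0). Not NE.
(a2, R): Row can switch to a3 (-1 → 3). Not NE.
(The remaining 12 profiles each have a profitable deviation by the same check.)

No pure-strategy Nash equilibrium.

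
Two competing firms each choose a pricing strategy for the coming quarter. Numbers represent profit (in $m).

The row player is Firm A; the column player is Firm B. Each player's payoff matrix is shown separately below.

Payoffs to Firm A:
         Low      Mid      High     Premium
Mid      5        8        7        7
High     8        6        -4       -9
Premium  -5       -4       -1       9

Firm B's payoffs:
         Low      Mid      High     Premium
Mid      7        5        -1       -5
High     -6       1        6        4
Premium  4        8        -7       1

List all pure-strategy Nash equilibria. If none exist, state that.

No pure-strategy Nash equilibrium.

Firm A against Low: payoffs 5, 8, -5 → best response High.
Firm A against Mid: payoffs 8, 6, -4 → best response Mid.
Firm A against High: payoffs 7, -4, -1 → best response Mid.
Firm A against Premium: payoffs 7, -9, 9 → best response Premium.
Firm B against Mid: payoffs 7, 5, -1, -5 → best response Low.
Firm B against High: payoffs -6, 1, 6, 4 → best response High.
Firm B against Premium: payoffs 4, 8, -7, 1 → best response Mid.
No profile is a mutual best response for all players.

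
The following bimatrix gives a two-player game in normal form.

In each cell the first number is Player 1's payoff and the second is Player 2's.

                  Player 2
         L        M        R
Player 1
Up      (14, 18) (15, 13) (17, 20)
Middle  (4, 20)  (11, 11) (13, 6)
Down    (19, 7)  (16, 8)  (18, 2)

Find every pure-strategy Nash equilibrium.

Player 1 against L: payoffs 14, 4, 19 → best response Down.
Player 1 against M: payoffs 15, 11, 16 → best response Down.
Player 1 against R: payoffs 17, 13, 18 → best response Down.
Player 2 against Up: payoffs 18, 13, 20 → best response R.
Player 2 against Middle: payoffs 20, 11, 6 → best response L.
Player 2 against Down: payoffs 7, 8, 2 → best response M.
Mutual best responses: (Down, M).

The unique pure-strategy Nash equilibrium is (Down, M).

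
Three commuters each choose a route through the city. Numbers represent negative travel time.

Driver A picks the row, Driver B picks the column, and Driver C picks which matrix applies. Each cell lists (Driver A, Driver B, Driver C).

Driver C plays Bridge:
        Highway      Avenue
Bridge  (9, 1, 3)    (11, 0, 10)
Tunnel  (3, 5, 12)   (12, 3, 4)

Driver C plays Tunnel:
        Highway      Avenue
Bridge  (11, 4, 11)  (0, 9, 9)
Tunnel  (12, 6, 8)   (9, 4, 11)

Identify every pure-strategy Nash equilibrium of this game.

Mark each player's best response to every combination of opponents' strategies; a profile where every player is best-responding is a pure Nash equilibrium.
Driver A against (Highway, Bridge): payoffs 9, 3 → best response Bridge.
Driver A against (Highway, Tunnel): payoffs 11, 12 → best response Tunnel.
Driver A against (Avenue, Bridge): payoffs 11, 12 → best response Tunnel.
Driver A against (Avenue, Tunnel): payoffs 0, 9 → best response Tunnel.
Driver B against (Bridge, Bridge): payoffs 1, 0 → best response Highway.
Driver B against (Bridge, Tunnel): payoffs 4, 9 → best response Avenue.
Driver B against (Tunnel, Bridge): payoffs 5, 3 → best response Highway.
Driver B against (Tunnel, Tunnel): payoffs 6, 4 → best response Highway.
Driver C against (Bridge, Highway): payoffs 3, 11 → best response Tunnel.
Driver C against (Bridge, Avenue): payoffs 10, 9 → best response Bridge.
Driver C against (Tunnel, Highway): payoffs 12, 8 → best response Bridge.
Driver C against (Tunnel, Avenue): payoffs 4, 11 → best response Tunnel.
No profile is a mutual best response for all players.

none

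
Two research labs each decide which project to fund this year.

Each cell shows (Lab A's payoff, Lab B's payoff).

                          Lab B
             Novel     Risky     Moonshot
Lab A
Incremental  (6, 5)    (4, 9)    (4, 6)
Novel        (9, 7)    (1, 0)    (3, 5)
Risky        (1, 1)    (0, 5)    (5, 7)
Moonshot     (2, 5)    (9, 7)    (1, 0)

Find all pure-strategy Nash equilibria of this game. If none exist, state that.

Pure-strategy Nash equilibria: (Novel, Novel) and (Risky, Moonshot) and (Moonshot, Risky)

(Incremental, Novel): Lab A can switch to Novel (6 → 9). Not NE.
(Incremental, Risky): Lab A can switch to Moonshot (4 → 9). Not NE.
(Incremental, Moonshot): Lab A can switch to Risky (4 → 5). Not NE.
(Novel, Novel): Lab A gets 9, best alternative 6; Lab B gets 7, best alternative 5. No profitable deviation — NE.
(Novel, Risky): Lab A can switch to Incremental (1 → 4). Not NE.
(Novel, Moonshot): Lab A can switch to Incremental (3 → 4). Not NE.
(Risky, Novel): Lab A can switch to Incremental (1 → 6). Not NE.
(Risky, Risky): Lab A can switch to Incremental (0 → 4). Not NE.
(Risky, Moonshot): Lab A gets 5, best alternative 4; Lab B gets 7, best alternative 5. No profitable deviation — NE.
(Moonshot, Novel): Lab A can switch to Incremental (2 → 6). Not NE.
(Moonshot, Risky): Lab A gets 9, best alternative 4; Lab B gets 7, best alternative 5. No profitable deviation — NE.
(Moonshot, Moonshot): Lab A can switch to Incremental (1 → 4). Not NE.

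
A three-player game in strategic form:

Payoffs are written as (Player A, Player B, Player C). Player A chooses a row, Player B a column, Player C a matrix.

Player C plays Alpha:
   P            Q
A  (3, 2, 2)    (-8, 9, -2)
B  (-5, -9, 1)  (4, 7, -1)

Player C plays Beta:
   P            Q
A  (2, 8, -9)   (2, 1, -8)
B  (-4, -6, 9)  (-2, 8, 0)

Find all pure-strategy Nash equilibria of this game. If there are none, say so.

(A, P, Alpha): Player B can switch to Q (2 → 9). Not NE.
(A, P, Beta): Player C can switch to Alpha (-9 → 2). Not NE.
(A, Q, Alpha): Player A can switch to B (-8 → 4). Not NE.
(A, Q, Beta): Player B can switch to P (1 → 8). Not NE.
(B, P, Alpha): Player A can switch to A (-5 → 3). Not NE.
(B, P, Beta): Player A can switch to A (-4 → 2). Not NE.
(B, Q, Alpha): Player C can switch to Beta (-1 → 0). Not NE.
(B, Q, Beta): Player A can switch to A (-2 → 2). Not NE.

There is no pure-strategy Nash equilibrium.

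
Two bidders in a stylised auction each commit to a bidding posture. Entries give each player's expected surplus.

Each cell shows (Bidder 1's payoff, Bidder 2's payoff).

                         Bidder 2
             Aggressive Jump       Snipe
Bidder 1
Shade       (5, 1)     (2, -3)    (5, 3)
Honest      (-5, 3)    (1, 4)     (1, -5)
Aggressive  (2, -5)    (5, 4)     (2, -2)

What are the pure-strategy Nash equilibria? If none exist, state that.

Bidder 1 against Aggressive: payoffs 5, -5, 2 → best response Shade.
Bidder 1 against Jump: payoffs 2, 1, 5 → best response Aggressive.
Bidder 1 against Snipe: payoffs 5, 1, 2 → best response Shade.
Bidder 2 against Shade: payoffs 1, -3, 3 → best response Snipe.
Bidder 2 against Honest: payoffs 3, 4, -5 → best response Jump.
Bidder 2 against Aggressive: payoffs -5, 4, -2 → best response Jump.
Mutual best responses: (Shade, Snipe); (Aggressive, Jump).

Pure-strategy Nash equilibria: (Shade, Snipe); (Aggressive, Jump)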